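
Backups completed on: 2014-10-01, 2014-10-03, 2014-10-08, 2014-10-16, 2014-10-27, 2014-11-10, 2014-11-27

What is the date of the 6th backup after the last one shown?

2015-05-11

Gaps: 2, 5, 8, 11, 14, 17 days — each gap is 3 larger than the previous one.
Next gap: 20 days. 2014-11-27 + 20 days = 2014-12-17.
Next gap: 23 days. 2014-12-17 + 23 days = 2015-01-09.
Next gap: 26 days. 2015-01-09 + 26 days = 2015-02-04.
Next gap: 29 days. 2015-02-04 + 29 days = 2015-03-05.
Next gap: 32 days. 2015-03-05 + 32 days = 2015-04-06.
Next gap: 35 days. 2015-04-06 + 35 days = 2015-05-11.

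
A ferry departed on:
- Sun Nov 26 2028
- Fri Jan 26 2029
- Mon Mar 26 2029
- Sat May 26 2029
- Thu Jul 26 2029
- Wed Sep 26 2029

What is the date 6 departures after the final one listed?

Gaps: 61, 59, 61, 61, 62 days — not constant. Every event is on the 26th of the month.
Pattern: the 26th of every 2 months.
Next: November 2029 → Mon Nov 26 2029.
January 2030: Sat Jan 26 2030.
Next: March 2030 → Tue Mar 26 2030.
May 2030: Sun May 26 2030.
Next: July 2030 → Fri Jul 26 2030.
September 2030: Thu Sep 26 2030.

Thu Sep 26 2030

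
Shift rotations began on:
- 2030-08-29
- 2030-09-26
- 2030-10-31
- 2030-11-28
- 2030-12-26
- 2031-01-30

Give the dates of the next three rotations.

2031-02-27, 2031-03-27, 2031-04-24

All Thursdays; the gaps (28, 35, 28, 28, 35) vary with month length.
This is the last Thursday of each month.
February 2031 ends with Thursday 2031-02-27.
March 2031 ends with Thursday 2031-03-27.
April 2031 ends with Thursday 2031-04-24.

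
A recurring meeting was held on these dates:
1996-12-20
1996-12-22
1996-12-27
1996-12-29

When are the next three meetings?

Gaps: 2, 5, 2 days — not constant, but cyclic with period 2.
The events fall on every Friday and Sunday.
Next Friday: 1997-01-03.
The following Sunday is 1997-01-05.
The following Friday is 1997-01-10.

1997-01-03, 1997-01-05, 1997-01-10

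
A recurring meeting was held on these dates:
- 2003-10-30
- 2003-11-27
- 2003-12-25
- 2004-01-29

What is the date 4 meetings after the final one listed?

Every date is a Thursday; gaps 28, 28, 35 days.
Each is the last Thursday of its month (at least one falls on the 29th or later, ruling out '4th Thursday').
February 2004 ends with Thursday 2004-02-26.
Last Thursday of March 2004: 2004-03-25.
April 2004 ends with Thursday 2004-04-29.
Last Thursday of May 2004: 2004-05-27.

2004-05-27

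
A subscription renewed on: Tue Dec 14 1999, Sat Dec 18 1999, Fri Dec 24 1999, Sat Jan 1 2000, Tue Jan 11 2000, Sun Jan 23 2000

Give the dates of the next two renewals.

Sun Feb 6 2000, Tue Feb 22 2000

The spacing grows by 2 each time: 4, 6, 8, 10, 12 days.
Next gap: 14 days. Sun Jan 23 2000 + 14 days = Sun Feb 6 2000.
Next gap: 16 days. Sun Feb 6 2000 + 16 days = Tue Feb 22 2000.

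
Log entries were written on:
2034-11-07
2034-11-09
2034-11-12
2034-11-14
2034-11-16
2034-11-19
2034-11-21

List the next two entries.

2034-11-23, 2034-11-26

Gaps: 2, 3, 2, 2, 3, 2 days — not constant, but cyclic with period 3.
The events fall on every Tuesday, Thursday and Sunday.
Next Thursday: 2034-11-23.
The following Sunday is 2034-11-26.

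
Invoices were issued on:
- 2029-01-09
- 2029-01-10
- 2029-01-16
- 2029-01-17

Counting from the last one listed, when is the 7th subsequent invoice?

2029-02-13

Every event lands on a Tuesday or Wednesday (gaps cycle 1, 6, 1).
So the schedule is: every Tuesday and Wednesday.
Next Tuesday: 2029-01-23.
Next Wednesday: 2029-01-24.
Next Tuesday: 2029-01-30.
The following Wednesday is 2029-01-31.
The following Tuesday is 2029-02-06.
The following Wednesday is 2029-02-07.
The following Tuesday is 2029-02-13.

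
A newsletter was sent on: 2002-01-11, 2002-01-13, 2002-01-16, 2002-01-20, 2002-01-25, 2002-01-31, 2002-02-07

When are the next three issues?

Intervals are 2, 3, 4, 5, 6, 7 days — an arithmetic progression with common difference 1.
Next gap: 8 days. 2002-02-07 + 8 days = 2002-02-15.
Next gap: 9 days. 2002-02-15 + 9 days = 2002-02-24.
Next gap: 10 days. 2002-02-24 + 10 days = 2002-03-06.

2002-02-15, 2002-02-24, 2002-03-06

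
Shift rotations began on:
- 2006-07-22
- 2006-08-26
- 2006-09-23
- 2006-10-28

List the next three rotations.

2006-11-25, 2006-12-23, 2007-01-27

All dates are Saturdays, 35, 28, 35 days apart.
Specifically, the 4th Saturday of each month.
November 2006 — 4th Saturday is 2006-11-25.
December 2006 — 4th Saturday is 2006-12-23.
4th Saturday of January 2007: 2007-01-27.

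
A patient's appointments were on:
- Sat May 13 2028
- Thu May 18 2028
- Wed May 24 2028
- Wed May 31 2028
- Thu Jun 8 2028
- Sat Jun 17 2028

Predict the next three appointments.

Tue Jun 27 2028, Sat Jul 8 2028, Thu Jul 20 2028

Gaps: 5, 6, 7, 8, 9 days — each gap is 1 larger than the previous one.
Next gap: 10 days. Sat Jun 17 2028 + 10 days = Tue Jun 27 2028.
Next gap: 11 days. Tue Jun 27 2028 + 11 days = Sat Jul 8 2028.
Next gap: 12 days. Sat Jul 8 2028 + 12 days = Thu Jul 20 2028.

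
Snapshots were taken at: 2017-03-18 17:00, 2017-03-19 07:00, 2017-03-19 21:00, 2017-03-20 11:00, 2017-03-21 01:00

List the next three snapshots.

Gaps: 14, 14, 14, 14 hours — each event is 14 hours after the previous one.
2017-03-21 01:00 + 14 h = 2017-03-21 15:00.
2017-03-21 15:00 + 14 h = 2017-03-22 05:00.
2017-03-22 05:00 + 14 h = 2017-03-22 19:00.

2017-03-21 15:00, 2017-03-22 05:00, 2017-03-22 19:00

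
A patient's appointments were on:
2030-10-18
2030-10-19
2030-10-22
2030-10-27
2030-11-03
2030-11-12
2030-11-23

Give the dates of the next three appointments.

2030-12-06, 2030-12-21, 2031-01-07

Intervals are 1, 3, 5, 7, 9, 11 days — an arithmetic progression with common difference 2.
Next gap: 13 days. 2030-11-23 + 13 days = 2030-12-06.
Next gap: 15 days. 2030-12-06 + 15 days = 2030-12-21.
Next gap: 17 days. 2030-12-21 + 17 days = 2031-01-07.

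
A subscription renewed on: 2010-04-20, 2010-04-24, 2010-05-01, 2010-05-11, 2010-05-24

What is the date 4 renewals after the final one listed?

Gaps: 4, 7, 10, 13 days — each gap is 3 larger than the previous one.
Next gap: 16 days. 2010-05-24 + 16 days = 2010-06-09.
Next gap: 19 days. 2010-06-09 + 19 days = 2010-06-28.
Next gap: 22 days. 2010-06-28 + 22 days = 2010-07-20.
Next gap: 25 days. 2010-07-20 + 25 days = 2010-08-14.

2010-08-14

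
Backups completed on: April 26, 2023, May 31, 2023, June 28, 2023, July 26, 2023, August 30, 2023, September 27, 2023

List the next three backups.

October 25, 2023; November 29, 2023; December 27, 2023

Every date is a Wednesday; gaps 35, 28, 28, 35, 28 days.
Each is the last Wednesday of its month (at least one falls on the 29th or later, ruling out '4th Wednesday').
Last Wednesday of October 2023: October 25, 2023.
November 2023 ends with Wednesday November 29, 2023.
Last Wednesday of December 2023: December 27, 2023.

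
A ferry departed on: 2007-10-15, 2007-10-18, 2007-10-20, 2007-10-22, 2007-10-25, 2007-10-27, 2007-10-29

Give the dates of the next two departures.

Gaps: 3, 2, 2, 3, 2, 2 days — not constant, but cyclic with period 3.
The events fall on every Monday, Thursday and Saturday.
Next Thursday: 2007-11-01.
The following Saturday is 2007-11-03.

2007-11-01, 2007-11-03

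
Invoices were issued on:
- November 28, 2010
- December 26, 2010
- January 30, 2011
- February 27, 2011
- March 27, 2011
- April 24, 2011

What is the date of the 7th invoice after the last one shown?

Every date is a Sunday; gaps 28, 35, 28, 28, 28 days.
Each is the last Sunday of its month (at least one falls on the 29th or later, ruling out '4th Sunday').
Last Sunday of May 2011: May 29, 2011.
June 2011 ends with Sunday June 26, 2011.
Last Sunday of July 2011: July 31, 2011.
Last Sunday of August 2011: August 28, 2011.
September 2011 ends with Sunday September 25, 2011.
Last Sunday of October 2011: October 30, 2011.
November 2011 ends with Sunday November 27, 2011.

November 27, 2011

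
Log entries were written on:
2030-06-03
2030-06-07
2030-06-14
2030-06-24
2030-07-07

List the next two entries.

The spacing grows by 3 each time: 4, 7, 10, 13 days.
Next gap: 16 days. 2030-07-07 + 16 days = 2030-07-23.
Next gap: 19 days. 2030-07-23 + 19 days = 2030-08-11.

2030-07-23, 2030-08-11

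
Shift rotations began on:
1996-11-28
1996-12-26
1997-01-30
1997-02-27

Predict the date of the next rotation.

1997-03-27

All Thursdays; the gaps (28, 35, 28) vary with month length.
This is the last Thursday of each month.
Last Thursday of March 1997: 1997-03-27.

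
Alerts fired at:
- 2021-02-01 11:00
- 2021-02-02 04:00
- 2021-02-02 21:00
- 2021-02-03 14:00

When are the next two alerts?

The interval is a steady 17 hours (17, 17, 17).
2021-02-03 14:00 + 17 h = 2021-02-04 07:00.
2021-02-04 07:00 + 17 h = 2021-02-05 00:00.

2021-02-04 07:00, 2021-02-05 00:00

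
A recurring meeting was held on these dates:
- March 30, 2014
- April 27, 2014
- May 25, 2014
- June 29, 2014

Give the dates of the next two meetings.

July 27, 2014; August 31, 2014

These are Sundays with 28, 28, 35-day gaps.
Each is the final Sunday of its month — March 30, 2014 is past the 28th, so '4th Sunday' doesn't fit.
July 2014 ends with Sunday July 27, 2014.
August 2014 ends with Sunday August 31, 2014.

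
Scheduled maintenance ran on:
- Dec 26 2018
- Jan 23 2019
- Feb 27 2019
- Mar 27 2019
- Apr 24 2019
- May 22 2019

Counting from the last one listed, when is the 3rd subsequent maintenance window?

Gaps: 28, 35, 28, 28, 28 days — a mix of 28 and 35. Every date is a Wednesday.
Each is the 4th Wednesday of its month.
4th Wednesday of June 2019: Jun 26 2019.
4th Wednesday of July 2019: Jul 24 2019.
4th Wednesday of August 2019: Aug 28 2019.

Aug 28 2019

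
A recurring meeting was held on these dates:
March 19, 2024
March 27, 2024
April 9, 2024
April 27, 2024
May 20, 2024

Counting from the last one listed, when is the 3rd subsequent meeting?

August 27, 2024

The spacing grows by 5 each time: 8, 13, 18, 23 days.
Next gap: 28 days. May 20, 2024 + 28 days = June 17, 2024.
Next gap: 33 days. June 17, 2024 + 33 days = July 20, 2024.
Next gap: 38 days. July 20, 2024 + 38 days = August 27, 2024.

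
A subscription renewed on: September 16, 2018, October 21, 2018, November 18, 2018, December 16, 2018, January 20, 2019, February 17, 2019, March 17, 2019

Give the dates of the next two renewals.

All dates are Sundays, 35, 28, 28, 35, 28, 28 days apart.
Specifically, the 3rd Sunday of each month.
April 2019 — 3rd Sunday is April 21, 2019.
May 2019 — 3rd Sunday is May 19, 2019.

April 21, 2019; May 19, 2019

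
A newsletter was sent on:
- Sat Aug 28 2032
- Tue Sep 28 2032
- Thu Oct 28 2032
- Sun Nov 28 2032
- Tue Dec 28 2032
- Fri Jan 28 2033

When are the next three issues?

Each date is the 28th; the gaps (31, 30, 31, 30, 31) track the month lengths.
The rule is the 28th of each month.
February 2033: Mon Feb 28 2033.
Next: March 2033 → Mon Mar 28 2033.
Next: April 2033 → Thu Apr 28 2033.

Mon Feb 28 2033, Mon Mar 28 2033, Thu Apr 28 2033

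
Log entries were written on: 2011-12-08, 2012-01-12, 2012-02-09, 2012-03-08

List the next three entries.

All dates are Thursdays, 35, 28, 28 days apart.
Specifically, the 2nd Thursday of each month.
April 2012 — 2nd Thursday is 2012-04-12.
2nd Thursday of May 2012: 2012-05-10.
June 2012 — 2nd Thursday is 2012-06-14.

2012-04-12, 2012-05-10, 2012-06-14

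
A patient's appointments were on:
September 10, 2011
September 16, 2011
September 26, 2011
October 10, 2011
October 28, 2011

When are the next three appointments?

November 19, 2011; December 15, 2011; January 14, 2012

The spacing grows by 4 each time: 6, 10, 14, 18 days.
Next gap: 22 days. October 28, 2011 + 22 days = November 19, 2011.
Next gap: 26 days. November 19, 2011 + 26 days = December 15, 2011.
Next gap: 30 days. December 15, 2011 + 30 days = January 14, 2012.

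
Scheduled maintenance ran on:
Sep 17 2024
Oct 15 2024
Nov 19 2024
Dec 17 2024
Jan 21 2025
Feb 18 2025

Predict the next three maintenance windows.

Mar 18 2025, Apr 15 2025, May 20 2025

Gaps: 28, 35, 28, 35, 28 days — a mix of 28 and 35. Every date is a Tuesday.
Each is the 3rd Tuesday of its month.
3rd Tuesday of March 2025: Mar 18 2025.
April 2025 — 3rd Tuesday is Apr 15 2025.
May 2025 — 3rd Tuesday is May 20 2025.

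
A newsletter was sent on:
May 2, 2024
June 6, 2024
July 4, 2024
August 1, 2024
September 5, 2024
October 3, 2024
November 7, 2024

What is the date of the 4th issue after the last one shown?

March 6, 2025

These are Thursdays at 28- or 35-day spacing (35, 28, 28, 35, 28, 35).
The pattern: 1st Thursday of the month.
1st Thursday of December 2024: December 5, 2024.
January 2025 — 1st Thursday is January 2, 2025.
February 2025 — 1st Thursday is February 6, 2025.
March 2025 — 1st Thursday is March 6, 2025.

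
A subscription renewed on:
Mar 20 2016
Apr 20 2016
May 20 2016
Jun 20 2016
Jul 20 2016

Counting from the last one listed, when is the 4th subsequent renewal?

Nov 20 2016

The day-of-month is always 20 (31, 30, 31, 30 days between events).
So this recurs on the 20th of each month.
August 2016: Aug 20 2016.
September 2016: Sep 20 2016.
Next: October 2016 → Oct 20 2016.
November 2016: Nov 20 2016.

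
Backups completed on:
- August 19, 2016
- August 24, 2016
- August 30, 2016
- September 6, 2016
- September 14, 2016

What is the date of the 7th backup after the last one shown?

Intervals are 5, 6, 7, 8 days — an arithmetic progression with common difference 1.
Next gap: 9 days. September 14, 2016 + 9 days = September 23, 2016.
Next gap: 10 days. September 23, 2016 + 10 days = October 3, 2016.
Next gap: 11 days. October 3, 2016 + 11 days = October 14, 2016.
Next gap: 12 days. October 14, 2016 + 12 days = October 26, 2016.
Next gap: 13 days. October 26, 2016 + 13 days = November 8, 2016.
Next gap: 14 days. November 8, 2016 + 14 days = November 22, 2016.
Next gap: 15 days. November 22, 2016 + 15 days = December 7, 2016.

December 7, 2016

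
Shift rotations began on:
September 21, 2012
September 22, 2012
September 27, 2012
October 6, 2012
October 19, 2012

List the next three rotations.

November 5, 2012; November 26, 2012; December 21, 2012

Intervals are 1, 5, 9, 13 days — an arithmetic progression with common difference 4.
Next gap: 17 days. October 19, 2012 + 17 days = November 5, 2012.
Next gap: 21 days. November 5, 2012 + 21 days = November 26, 2012.
Next gap: 25 days. November 26, 2012 + 25 days = December 21, 2012.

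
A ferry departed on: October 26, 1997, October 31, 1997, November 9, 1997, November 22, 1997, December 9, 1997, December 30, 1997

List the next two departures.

Intervals are 5, 9, 13, 17, 21 days — an arithmetic progression with common difference 4.
Next gap: 25 days. December 30, 1997 + 25 days = January 24, 1998.
Next gap: 29 days. January 24, 1998 + 29 days = February 22, 1998.

January 24, 1998; February 22, 1998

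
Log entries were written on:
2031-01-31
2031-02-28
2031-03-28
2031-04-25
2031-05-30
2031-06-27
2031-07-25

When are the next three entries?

These are Fridays with 28, 28, 28, 35, 28, 28-day gaps.
Each is the final Friday of its month — 2031-01-31 is past the 28th, so '4th Friday' doesn't fit.
August 2031 ends with Friday 2031-08-29.
September 2031 ends with Friday 2031-09-26.
October 2031 ends with Friday 2031-10-31.

2031-08-29, 2031-09-26, 2031-10-31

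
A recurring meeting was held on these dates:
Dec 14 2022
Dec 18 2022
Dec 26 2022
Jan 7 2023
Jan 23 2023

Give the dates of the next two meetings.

The spacing grows by 4 each time: 4, 8, 12, 16 days.
Next gap: 20 days. Jan 23 2023 + 20 days = Feb 12 2023.
Next gap: 24 days. Feb 12 2023 + 24 days = Mar 8 2023.

Feb 12 2023, Mar 8 2023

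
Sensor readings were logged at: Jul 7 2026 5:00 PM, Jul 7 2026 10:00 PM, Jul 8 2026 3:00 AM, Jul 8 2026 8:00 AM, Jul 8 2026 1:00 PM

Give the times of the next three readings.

Jul 8 2026 6:00 PM, Jul 8 2026 11:00 PM, Jul 9 2026 4:00 AM

The interval is a steady 5 hours (5, 5, 5, 5).
Jul 8 2026 1:00 PM + 5 h = Jul 8 2026 6:00 PM.
Jul 8 2026 6:00 PM + 5 h = Jul 8 2026 11:00 PM.
Jul 8 2026 11:00 PM + 5 h = Jul 9 2026 4:00 AM.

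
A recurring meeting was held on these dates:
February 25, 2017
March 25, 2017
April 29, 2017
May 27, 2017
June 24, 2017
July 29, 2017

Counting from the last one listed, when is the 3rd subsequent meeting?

These are Saturdays with 28, 35, 28, 28, 35-day gaps.
Each is the final Saturday of its month — April 29, 2017 is past the 28th, so '4th Saturday' doesn't fit.
August 2017 ends with Saturday August 26, 2017.
September 2017 ends with Saturday September 30, 2017.
October 2017 ends with Saturday October 28, 2017.

October 28, 2017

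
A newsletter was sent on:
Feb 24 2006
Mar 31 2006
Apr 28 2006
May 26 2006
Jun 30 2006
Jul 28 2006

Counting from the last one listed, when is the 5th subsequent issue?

Every date is a Friday; gaps 35, 28, 28, 35, 28 days.
Each is the last Friday of its month (at least one falls on the 29th or later, ruling out '4th Friday').
August 2006 ends with Friday Aug 25 2006.
September 2006 ends with Friday Sep 29 2006.
Last Friday of October 2006: Oct 27 2006.
Last Friday of November 2006: Nov 24 2006.
Last Friday of December 2006: Dec 29 2006.

Dec 29 2006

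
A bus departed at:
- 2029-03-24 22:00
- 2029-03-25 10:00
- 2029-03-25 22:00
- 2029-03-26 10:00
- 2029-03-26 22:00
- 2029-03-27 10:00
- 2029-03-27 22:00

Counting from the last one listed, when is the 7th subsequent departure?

2029-03-31 10:00

Gaps: 12, 12, 12, 12, 12, 12 hours — each event is 12 hours after the previous one.
2029-03-27 22:00 + 12 h = 2029-03-28 10:00.
2029-03-28 10:00 + 12 h = 2029-03-28 22:00.
2029-03-28 22:00 + 12 h = 2029-03-29 10:00.
2029-03-29 10:00 + 12 h = 2029-03-29 22:00.
2029-03-29 22:00 + 12 h = 2029-03-30 10:00.
2029-03-30 10:00 + 12 h = 2029-03-30 22:00.
2029-03-30 22:00 + 12 h = 2029-03-31 10:00.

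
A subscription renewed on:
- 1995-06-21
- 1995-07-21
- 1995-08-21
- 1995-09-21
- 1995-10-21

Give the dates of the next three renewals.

Each date is the 21st; the gaps (30, 31, 31, 30) track the month lengths.
The rule is the 21st of each month.
Next: November 1995 → 1995-11-21.
December 1995: 1995-12-21.
Next: January 1996 → 1996-01-21.

1995-11-21, 1995-12-21, 1996-01-21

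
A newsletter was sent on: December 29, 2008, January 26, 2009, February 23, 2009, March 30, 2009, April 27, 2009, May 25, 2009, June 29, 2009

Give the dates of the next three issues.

July 27, 2009; August 31, 2009; September 28, 2009

Every date is a Monday; gaps 28, 28, 35, 28, 28, 35 days.
Each is the last Monday of its month (at least one falls on the 29th or later, ruling out '4th Monday').
July 2009 ends with Monday July 27, 2009.
August 2009 ends with Monday August 31, 2009.
Last Monday of September 2009: September 28, 2009.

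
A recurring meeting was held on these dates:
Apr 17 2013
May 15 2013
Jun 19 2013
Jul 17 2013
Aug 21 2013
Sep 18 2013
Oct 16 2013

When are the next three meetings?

All dates are Wednesdays, 28, 35, 28, 35, 28, 28 days apart.
Specifically, the 3rd Wednesday of each month.
November 2013 — 3rd Wednesday is Nov 20 2013.
3rd Wednesday of December 2013: Dec 18 2013.
January 2014 — 3rd Wednesday is Jan 15 2014.

Nov 20 2013, Dec 18 2013, Jan 15 2014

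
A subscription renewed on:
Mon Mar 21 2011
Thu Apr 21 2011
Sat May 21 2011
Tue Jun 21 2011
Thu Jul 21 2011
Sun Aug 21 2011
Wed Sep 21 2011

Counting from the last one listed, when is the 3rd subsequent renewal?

Wed Dec 21 2011

Gaps: 31, 30, 31, 30, 31, 31 days — not constant. Every event is on the 21st of the month.
Pattern: the 21st of each month.
Next: October 2011 → Fri Oct 21 2011.
Next: November 2011 → Mon Nov 21 2011.
Next: December 2011 → Wed Dec 21 2011.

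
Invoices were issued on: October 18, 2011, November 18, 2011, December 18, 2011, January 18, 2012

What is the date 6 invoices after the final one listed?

Gaps: 31, 30, 31 days — not constant. Every event is on the 18th of the month.
Pattern: the 18th of each month.
Next: February 2012 → February 18, 2012.
March 2012: March 18, 2012.
Next: April 2012 → April 18, 2012.
Next: May 2012 → May 18, 2012.
June 2012: June 18, 2012.
Next: July 2012 → July 18, 2012.

July 18, 2012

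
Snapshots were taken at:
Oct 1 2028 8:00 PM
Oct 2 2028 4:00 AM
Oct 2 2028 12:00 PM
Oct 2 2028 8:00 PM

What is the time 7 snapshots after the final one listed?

The interval is a steady 8 hours (8, 8, 8).
Oct 2 2028 8:00 PM + 8 h = Oct 3 2028 4:00 AM.
Oct 3 2028 4:00 AM + 8 h = Oct 3 2028 12:00 PM.
Oct 3 2028 12:00 PM + 8 h = Oct 3 2028 8:00 PM.
Oct 3 2028 8:00 PM + 8 h = Oct 4 2028 4:00 AM.
Oct 4 2028 4:00 AM + 8 h = Oct 4 2028 12:00 PM.
Oct 4 2028 12:00 PM + 8 h = Oct 4 2028 8:00 PM.
Oct 4 2028 8:00 PM + 8 h = Oct 5 2028 4:00 AM.

Oct 5 2028 4:00 AM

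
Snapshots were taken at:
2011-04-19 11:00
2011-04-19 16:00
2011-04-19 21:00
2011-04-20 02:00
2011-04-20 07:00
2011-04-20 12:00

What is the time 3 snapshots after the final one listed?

2011-04-21 03:00

The interval is a steady 5 hours (5, 5, 5, 5, 5).
2011-04-20 12:00 + 5 h = 2011-04-20 17:00.
2011-04-20 17:00 + 5 h = 2011-04-20 22:00.
2011-04-20 22:00 + 5 h = 2011-04-21 03:00.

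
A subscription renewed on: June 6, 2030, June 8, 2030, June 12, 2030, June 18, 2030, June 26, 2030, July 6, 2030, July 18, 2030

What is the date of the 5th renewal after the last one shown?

October 16, 2030

Intervals are 2, 4, 6, 8, 10, 12 days — an arithmetic progression with common difference 2.
Next gap: 14 days. July 18, 2030 + 14 days = August 1, 2030.
Next gap: 16 days. August 1, 2030 + 16 days = August 17, 2030.
Next gap: 18 days. August 17, 2030 + 18 days = September 4, 2030.
Next gap: 20 days. September 4, 2030 + 20 days = September 24, 2030.
Next gap: 22 days. September 24, 2030 + 22 days = October 16, 2030.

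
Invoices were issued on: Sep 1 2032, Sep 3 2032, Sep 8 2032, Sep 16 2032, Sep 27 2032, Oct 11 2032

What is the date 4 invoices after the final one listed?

Intervals are 2, 5, 8, 11, 14 days — an arithmetic progression with common difference 3.
Next gap: 17 days. Oct 11 2032 + 17 days = Oct 28 2032.
Next gap: 20 days. Oct 28 2032 + 20 days = Nov 17 2032.
Next gap: 23 days. Nov 17 2032 + 23 days = Dec 10 2032.
Next gap: 26 days. Dec 10 2032 + 26 days = Jan 5 2033.

Jan 5 2033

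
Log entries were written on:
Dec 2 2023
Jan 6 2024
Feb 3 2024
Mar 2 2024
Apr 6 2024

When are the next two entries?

May 4 2024, Jun 1 2024

All dates are Saturdays, 35, 28, 28, 35 days apart.
Specifically, the 1st Saturday of each month.
May 2024 — 1st Saturday is May 4 2024.
1st Saturday of June 2024: Jun 1 2024.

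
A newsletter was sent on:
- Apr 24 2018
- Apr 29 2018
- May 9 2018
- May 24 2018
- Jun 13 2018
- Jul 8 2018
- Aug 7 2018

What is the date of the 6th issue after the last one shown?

May 19 2019

The spacing grows by 5 each time: 5, 10, 15, 20, 25, 30 days.
Next gap: 35 days. Aug 7 2018 + 35 days = Sep 11 2018.
Next gap: 40 days. Sep 11 2018 + 40 days = Oct 21 2018.
Next gap: 45 days. Oct 21 2018 + 45 days = Dec 5 2018.
Next gap: 50 days. Dec 5 2018 + 50 days = Jan 24 2019.
Next gap: 55 days. Jan 24 2019 + 55 days = Mar 20 2019.
Next gap: 60 days. Mar 20 2019 + 60 days = May 19 2019.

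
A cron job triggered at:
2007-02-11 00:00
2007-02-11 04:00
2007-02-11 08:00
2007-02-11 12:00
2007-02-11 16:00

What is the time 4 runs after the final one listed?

2007-02-12 08:00

Gaps: 4, 4, 4, 4 hours — each event is 4 hours after the previous one.
2007-02-11 16:00 + 4 h = 2007-02-11 20:00.
2007-02-11 20:00 + 4 h = 2007-02-12 00:00.
2007-02-12 00:00 + 4 h = 2007-02-12 04:00.
2007-02-12 04:00 + 4 h = 2007-02-12 08:00.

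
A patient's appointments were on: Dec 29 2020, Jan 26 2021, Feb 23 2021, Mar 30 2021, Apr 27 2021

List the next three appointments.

All Tuesdays; the gaps (28, 28, 35, 28) vary with month length.
This is the last Tuesday of each month.
Last Tuesday of May 2021: May 25 2021.
Last Tuesday of June 2021: Jun 29 2021.
Last Tuesday of July 2021: Jul 27 2021.

May 25 2021, Jun 29 2021, Jul 27 2021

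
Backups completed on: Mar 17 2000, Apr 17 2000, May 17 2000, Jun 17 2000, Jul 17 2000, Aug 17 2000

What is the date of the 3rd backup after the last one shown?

Nov 17 2000

Gaps: 31, 30, 31, 30, 31 days — not constant. Every event is on the 17th of the month.
Pattern: the 17th of each month.
Next: September 2000 → Sep 17 2000.
Next: October 2000 → Oct 17 2000.
November 2000: Nov 17 2000.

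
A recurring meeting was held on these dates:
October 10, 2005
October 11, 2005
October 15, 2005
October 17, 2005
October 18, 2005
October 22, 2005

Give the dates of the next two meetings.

October 24, 2005; October 25, 2005

Every event lands on a Monday or Tuesday or Saturday (gaps cycle 1, 4, 2, 1, 4).
So the schedule is: every Monday, Tuesday and Saturday.
The following Monday is October 24, 2005.
Next Tuesday: October 25, 2005.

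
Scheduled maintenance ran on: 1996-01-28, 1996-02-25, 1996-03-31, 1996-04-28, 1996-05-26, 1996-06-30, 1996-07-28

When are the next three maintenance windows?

1996-08-25, 1996-09-29, 1996-10-27

These are Sundays with 28, 35, 28, 28, 35, 28-day gaps.
Each is the final Sunday of its month — 1996-03-31 is past the 28th, so '4th Sunday' doesn't fit.
August 1996 ends with Sunday 1996-08-25.
Last Sunday of September 1996: 1996-09-29.
Last Sunday of October 1996: 1996-10-27.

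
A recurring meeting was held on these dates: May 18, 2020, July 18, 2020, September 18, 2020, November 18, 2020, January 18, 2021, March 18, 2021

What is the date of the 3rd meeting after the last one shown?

Each date is the 18th; the gaps (61, 62, 61, 61, 59) track the month lengths.
The rule is the 18th of every 2 months.
Next: May 2021 → May 18, 2021.
Next: July 2021 → July 18, 2021.
Next: September 2021 → September 18, 2021.

September 18, 2021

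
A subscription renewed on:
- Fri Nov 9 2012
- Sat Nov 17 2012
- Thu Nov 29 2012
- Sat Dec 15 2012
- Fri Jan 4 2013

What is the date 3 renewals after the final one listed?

Fri Mar 29 2013

Intervals are 8, 12, 16, 20 days — an arithmetic progression with common difference 4.
Next gap: 24 days. Fri Jan 4 2013 + 24 days = Mon Jan 28 2013.
Next gap: 28 days. Mon Jan 28 2013 + 28 days = Mon Feb 25 2013.
Next gap: 32 days. Mon Feb 25 2013 + 32 days = Fri Mar 29 2013.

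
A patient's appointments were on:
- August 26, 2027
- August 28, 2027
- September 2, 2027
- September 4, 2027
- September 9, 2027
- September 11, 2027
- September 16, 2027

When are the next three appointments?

September 18, 2027; September 23, 2027; September 25, 2027

The gap pattern 2, 5, 2, 5, 2, 5 repeats every 2 events.
These are the Thursdays and Saturdays of each week.
Next Saturday: September 18, 2027.
Next Thursday: September 23, 2027.
Next Saturday: September 25, 2027.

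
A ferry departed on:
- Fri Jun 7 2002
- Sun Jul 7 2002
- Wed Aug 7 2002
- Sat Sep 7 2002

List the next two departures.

Mon Oct 7 2002, Thu Nov 7 2002

Gaps: 30, 31, 31 days — not constant. Every event is on the 7th of the month.
Pattern: the 7th of each month.
Next: October 2002 → Mon Oct 7 2002.
November 2002: Thu Nov 7 2002.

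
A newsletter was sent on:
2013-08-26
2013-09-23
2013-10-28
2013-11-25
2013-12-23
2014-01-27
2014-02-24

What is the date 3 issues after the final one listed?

2014-05-26

All dates are Mondays, 28, 35, 28, 28, 35, 28 days apart.
Specifically, the 4th Monday of each month.
March 2014 — 4th Monday is 2014-03-24.
April 2014 — 4th Monday is 2014-04-28.
4th Monday of May 2014: 2014-05-26.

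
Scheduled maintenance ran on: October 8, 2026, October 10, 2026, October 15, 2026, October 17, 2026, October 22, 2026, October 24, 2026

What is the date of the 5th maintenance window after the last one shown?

November 12, 2026

The gap pattern 2, 5, 2, 5, 2 repeats every 2 events.
These are the Thursdays and Saturdays of each week.
The following Thursday is October 29, 2026.
Next Saturday: October 31, 2026.
Next Thursday: November 5, 2026.
The following Saturday is November 7, 2026.
The following Thursday is November 12, 2026.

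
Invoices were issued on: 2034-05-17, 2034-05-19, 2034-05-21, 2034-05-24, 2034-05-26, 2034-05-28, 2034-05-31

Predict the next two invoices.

Gaps: 2, 2, 3, 2, 2, 3 days — not constant, but cyclic with period 3.
The events fall on every Wednesday, Friday and Sunday.
Next Friday: 2034-06-02.
The following Sunday is 2034-06-04.

2034-06-02, 2034-06-04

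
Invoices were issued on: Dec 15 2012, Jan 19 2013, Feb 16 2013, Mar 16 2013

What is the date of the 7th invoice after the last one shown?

Gaps: 35, 28, 28 days — a mix of 28 and 35. Every date is a Saturday.
Each is the 3rd Saturday of its month.
April 2013 — 3rd Saturday is Apr 20 2013.
May 2013 — 3rd Saturday is May 18 2013.
June 2013 — 3rd Saturday is Jun 15 2013.
3rd Saturday of July 2013: Jul 20 2013.
3rd Saturday of August 2013: Aug 17 2013.
September 2013 — 3rd Saturday is Sep 21 2013.
October 2013 — 3rd Saturday is Oct 19 2013.

Oct 19 2013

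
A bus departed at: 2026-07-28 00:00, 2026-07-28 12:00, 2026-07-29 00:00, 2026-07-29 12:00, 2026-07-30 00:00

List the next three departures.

The interval is a steady 12 hours (12, 12, 12, 12).
2026-07-30 00:00 + 12 h = 2026-07-30 12:00.
2026-07-30 12:00 + 12 h = 2026-07-31 00:00.
2026-07-31 00:00 + 12 h = 2026-07-31 12:00.

2026-07-30 12:00, 2026-07-31 00:00, 2026-07-31 12:00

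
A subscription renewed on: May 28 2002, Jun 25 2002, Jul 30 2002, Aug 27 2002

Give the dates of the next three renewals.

All Tuesdays; the gaps (28, 35, 28) vary with month length.
This is the last Tuesday of each month.
Last Tuesday of September 2002: Sep 24 2002.
Last Tuesday of October 2002: Oct 29 2002.
Last Tuesday of November 2002: Nov 26 2002.

Sep 24 2002, Oct 29 2002, Nov 26 2002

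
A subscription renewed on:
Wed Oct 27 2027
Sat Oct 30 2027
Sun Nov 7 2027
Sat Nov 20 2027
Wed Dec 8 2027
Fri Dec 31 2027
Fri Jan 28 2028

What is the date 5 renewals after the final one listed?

Wed Aug 30 2028

Intervals are 3, 8, 13, 18, 23, 28 days — an arithmetic progression with common difference 5.
Next gap: 33 days. Fri Jan 28 2028 + 33 days = Wed Mar 1 2028.
Next gap: 38 days. Wed Mar 1 2028 + 38 days = Sat Apr 8 2028.
Next gap: 43 days. Sat Apr 8 2028 + 43 days = Sun May 21 2028.
Next gap: 48 days. Sun May 21 2028 + 48 days = Sat Jul 8 2028.
Next gap: 53 days. Sat Jul 8 2028 + 53 days = Wed Aug 30 2028.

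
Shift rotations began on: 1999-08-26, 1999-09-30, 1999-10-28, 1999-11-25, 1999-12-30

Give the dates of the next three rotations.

2000-01-27, 2000-02-24, 2000-03-30

All Thursdays; the gaps (35, 28, 28, 35) vary with month length.
This is the last Thursday of each month.
Last Thursday of January 2000: 2000-01-27.
February 2000 ends with Thursday 2000-02-24.
Last Thursday of March 2000: 2000-03-30.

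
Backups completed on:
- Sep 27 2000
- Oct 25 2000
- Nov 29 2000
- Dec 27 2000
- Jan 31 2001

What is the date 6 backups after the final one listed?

Jul 25 2001

These are Wednesdays with 28, 35, 28, 35-day gaps.
Each is the final Wednesday of its month — Nov 29 2000 is past the 28th, so '4th Wednesday' doesn't fit.
Last Wednesday of February 2001: Feb 28 2001.
March 2001 ends with Wednesday Mar 28 2001.
April 2001 ends with Wednesday Apr 25 2001.
May 2001 ends with Wednesday May 30 2001.
Last Wednesday of June 2001: Jun 27 2001.
Last Wednesday of July 2001: Jul 25 2001.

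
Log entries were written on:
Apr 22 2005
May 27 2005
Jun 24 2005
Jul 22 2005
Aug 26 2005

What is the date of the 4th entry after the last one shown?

Gaps: 35, 28, 28, 35 days — a mix of 28 and 35. Every date is a Friday.
Each is the 4th Friday of its month.
September 2005 — 4th Friday is Sep 23 2005.
4th Friday of October 2005: Oct 28 2005.
November 2005 — 4th Friday is Nov 25 2005.
4th Friday of December 2005: Dec 23 2005.

Dec 23 2005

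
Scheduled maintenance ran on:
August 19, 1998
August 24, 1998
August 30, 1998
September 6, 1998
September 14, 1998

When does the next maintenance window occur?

September 23, 1998

Intervals are 5, 6, 7, 8 days — an arithmetic progression with common difference 1.
Next gap: 9 days. September 14, 1998 + 9 days = September 23, 1998.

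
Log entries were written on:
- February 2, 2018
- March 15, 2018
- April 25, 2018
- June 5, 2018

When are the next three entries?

The spacing is 41, 41, 41 days — always 41 days.
June 5, 2018 + 41 days = July 16, 2018.
July 16, 2018 + 41 days = August 26, 2018.
August 26, 2018 + 41 days = October 6, 2018.

July 16, 2018; August 26, 2018; October 6, 2018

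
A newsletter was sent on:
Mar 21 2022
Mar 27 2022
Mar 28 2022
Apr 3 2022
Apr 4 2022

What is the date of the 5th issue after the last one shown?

The gap pattern 6, 1, 6, 1 repeats every 2 events.
These are the Mondays and Sundays of each week.
Next Sunday: Apr 10 2022.
The following Monday is Apr 11 2022.
Next Sunday: Apr 17 2022.
Next Monday: Apr 18 2022.
Next Sunday: Apr 24 2022.

Apr 24 2022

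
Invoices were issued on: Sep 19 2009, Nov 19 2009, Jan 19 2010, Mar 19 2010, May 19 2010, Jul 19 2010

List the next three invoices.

Sep 19 2010, Nov 19 2010, Jan 19 2011

Each date is the 19th; the gaps (61, 61, 59, 61, 61) track the month lengths.
The rule is the 19th of every 2 months.
Next: September 2010 → Sep 19 2010.
Next: November 2010 → Nov 19 2010.
January 2011: Jan 19 2011.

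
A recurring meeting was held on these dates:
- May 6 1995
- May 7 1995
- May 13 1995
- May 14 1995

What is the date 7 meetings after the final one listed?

Jun 10 1995

Gaps: 1, 6, 1 days — not constant, but cyclic with period 2.
The events fall on every Saturday and Sunday.
Next Saturday: May 20 1995.
Next Sunday: May 21 1995.
Next Saturday: May 27 1995.
The following Sunday is May 28 1995.
Next Saturday: Jun 3 1995.
The following Sunday is Jun 4 1995.
The following Saturday is Jun 10 1995.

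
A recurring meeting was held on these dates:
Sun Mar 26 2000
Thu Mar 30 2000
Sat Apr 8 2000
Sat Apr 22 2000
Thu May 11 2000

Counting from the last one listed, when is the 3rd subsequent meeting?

Sun Aug 6 2000

Intervals are 4, 9, 14, 19 days — an arithmetic progression with common difference 5.
Next gap: 24 days. Thu May 11 2000 + 24 days = Sun Jun 4 2000.
Next gap: 29 days. Sun Jun 4 2000 + 29 days = Mon Jul 3 2000.
Next gap: 34 days. Mon Jul 3 2000 + 34 days = Sun Aug 6 2000.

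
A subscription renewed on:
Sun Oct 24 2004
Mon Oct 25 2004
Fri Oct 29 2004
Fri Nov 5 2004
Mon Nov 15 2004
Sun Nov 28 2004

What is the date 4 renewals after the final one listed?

Fri Feb 18 2005

Intervals are 1, 4, 7, 10, 13 days — an arithmetic progression with common difference 3.
Next gap: 16 days. Sun Nov 28 2004 + 16 days = Tue Dec 14 2004.
Next gap: 19 days. Tue Dec 14 2004 + 19 days = Sun Jan 2 2005.
Next gap: 22 days. Sun Jan 2 2005 + 22 days = Mon Jan 24 2005.
Next gap: 25 days. Mon Jan 24 2005 + 25 days = Fri Feb 18 2005.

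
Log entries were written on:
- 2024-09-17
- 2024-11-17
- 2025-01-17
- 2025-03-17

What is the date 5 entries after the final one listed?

2026-01-17

Gaps: 61, 61, 59 days — not constant. Every event is on the 17th of the month.
Pattern: the 17th of every 2 months.
Next: May 2025 → 2025-05-17.
July 2025: 2025-07-17.
September 2025: 2025-09-17.
November 2025: 2025-11-17.
Next: January 2026 → 2026-01-17.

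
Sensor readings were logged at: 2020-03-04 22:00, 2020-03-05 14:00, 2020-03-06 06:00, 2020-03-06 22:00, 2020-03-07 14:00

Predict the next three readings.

The interval is a steady 16 hours (16, 16, 16, 16).
2020-03-07 14:00 + 16 h = 2020-03-08 06:00.
2020-03-08 06:00 + 16 h = 2020-03-08 22:00.
2020-03-08 22:00 + 16 h = 2020-03-09 14:00.

2020-03-08 06:00, 2020-03-08 22:00, 2020-03-09 14:00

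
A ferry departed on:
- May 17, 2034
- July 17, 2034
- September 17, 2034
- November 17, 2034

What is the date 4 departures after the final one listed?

July 17, 2035

Each date is the 17th; the gaps (61, 62, 61) track the month lengths.
The rule is the 17th of every 2 months.
Next: January 2035 → January 17, 2035.
Next: March 2035 → March 17, 2035.
May 2035: May 17, 2035.
Next: July 2035 → July 17, 2035.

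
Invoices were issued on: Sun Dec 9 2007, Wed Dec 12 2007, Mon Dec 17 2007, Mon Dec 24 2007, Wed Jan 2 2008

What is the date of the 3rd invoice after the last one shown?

Sun Feb 10 2008

Intervals are 3, 5, 7, 9 days — an arithmetic progression with common difference 2.
Next gap: 11 days. Wed Jan 2 2008 + 11 days = Sun Jan 13 2008.
Next gap: 13 days. Sun Jan 13 2008 + 13 days = Sat Jan 26 2008.
Next gap: 15 days. Sat Jan 26 2008 + 15 days = Sun Feb 10 2008.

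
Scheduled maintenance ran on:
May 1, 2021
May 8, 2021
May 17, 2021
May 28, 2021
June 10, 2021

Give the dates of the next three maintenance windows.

Intervals are 7, 9, 11, 13 days — an arithmetic progression with common difference 2.
Next gap: 15 days. June 10, 2021 + 15 days = June 25, 2021.
Next gap: 17 days. June 25, 2021 + 17 days = July 12, 2021.
Next gap: 19 days. July 12, 2021 + 19 days = July 31, 2021.

June 25, 2021; July 12, 2021; July 31, 2021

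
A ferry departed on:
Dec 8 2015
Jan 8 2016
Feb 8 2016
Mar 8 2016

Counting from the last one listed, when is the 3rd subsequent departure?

Gaps: 31, 31, 29 days — not constant. Every event is on the 8th of the month.
Pattern: the 8th of each month.
April 2016: Apr 8 2016.
May 2016: May 8 2016.
Next: June 2016 → Jun 8 2016.

Jun 8 2016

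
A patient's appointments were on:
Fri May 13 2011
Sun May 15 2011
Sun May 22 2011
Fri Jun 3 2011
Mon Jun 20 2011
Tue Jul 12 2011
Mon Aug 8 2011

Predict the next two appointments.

The spacing grows by 5 each time: 2, 7, 12, 17, 22, 27 days.
Next gap: 32 days. Mon Aug 8 2011 + 32 days = Fri Sep 9 2011.
Next gap: 37 days. Fri Sep 9 2011 + 37 days = Sun Oct 16 2011.

Fri Sep 9 2011, Sun Oct 16 2011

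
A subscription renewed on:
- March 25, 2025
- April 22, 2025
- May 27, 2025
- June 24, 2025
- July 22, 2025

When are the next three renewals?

August 26, 2025; September 23, 2025; October 28, 2025

All dates are Tuesdays, 28, 35, 28, 28 days apart.
Specifically, the 4th Tuesday of each month.
4th Tuesday of August 2025: August 26, 2025.
September 2025 — 4th Tuesday is September 23, 2025.
4th Tuesday of October 2025: October 28, 2025.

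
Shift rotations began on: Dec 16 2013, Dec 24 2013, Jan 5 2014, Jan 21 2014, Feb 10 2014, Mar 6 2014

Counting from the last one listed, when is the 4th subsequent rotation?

Gaps: 8, 12, 16, 20, 24 days — each gap is 4 larger than the previous one.
Next gap: 28 days. Mar 6 2014 + 28 days = Apr 3 2014.
Next gap: 32 days. Apr 3 2014 + 32 days = May 5 2014.
Next gap: 36 days. May 5 2014 + 36 days = Jun 10 2014.
Next gap: 40 days. Jun 10 2014 + 40 days = Jul 20 2014.

Jul 20 2014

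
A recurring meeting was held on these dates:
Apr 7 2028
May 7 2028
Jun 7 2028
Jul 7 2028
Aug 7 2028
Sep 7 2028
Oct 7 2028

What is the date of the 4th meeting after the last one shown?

Feb 7 2029

The day-of-month is always 7 (30, 31, 30, 31, 31, 30 days between events).
So this recurs on the 7th of each month.
November 2028: Nov 7 2028.
Next: December 2028 → Dec 7 2028.
Next: January 2029 → Jan 7 2029.
Next: February 2029 → Feb 7 2029.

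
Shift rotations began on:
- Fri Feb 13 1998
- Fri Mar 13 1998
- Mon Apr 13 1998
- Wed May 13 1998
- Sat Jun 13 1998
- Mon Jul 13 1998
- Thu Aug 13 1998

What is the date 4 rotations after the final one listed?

Sun Dec 13 1998

Each date is the 13th; the gaps (28, 31, 30, 31, 30, 31) track the month lengths.
The rule is the 13th of each month.
Next: September 1998 → Sun Sep 13 1998.
October 1998: Tue Oct 13 1998.
Next: November 1998 → Fri Nov 13 1998.
Next: December 1998 → Sun Dec 13 1998.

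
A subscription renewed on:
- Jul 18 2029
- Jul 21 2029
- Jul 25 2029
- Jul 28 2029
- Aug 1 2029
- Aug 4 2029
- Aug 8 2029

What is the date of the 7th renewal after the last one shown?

Gaps: 3, 4, 3, 4, 3, 4 days — not constant, but cyclic with period 2.
The events fall on every Wednesday and Saturday.
Next Saturday: Aug 11 2029.
The following Wednesday is Aug 15 2029.
Next Saturday: Aug 18 2029.
Next Wednesday: Aug 22 2029.
The following Saturday is Aug 25 2029.
The following Wednesday is Aug 29 2029.
Next Saturday: Sep 1 2029.

Sep 1 2029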